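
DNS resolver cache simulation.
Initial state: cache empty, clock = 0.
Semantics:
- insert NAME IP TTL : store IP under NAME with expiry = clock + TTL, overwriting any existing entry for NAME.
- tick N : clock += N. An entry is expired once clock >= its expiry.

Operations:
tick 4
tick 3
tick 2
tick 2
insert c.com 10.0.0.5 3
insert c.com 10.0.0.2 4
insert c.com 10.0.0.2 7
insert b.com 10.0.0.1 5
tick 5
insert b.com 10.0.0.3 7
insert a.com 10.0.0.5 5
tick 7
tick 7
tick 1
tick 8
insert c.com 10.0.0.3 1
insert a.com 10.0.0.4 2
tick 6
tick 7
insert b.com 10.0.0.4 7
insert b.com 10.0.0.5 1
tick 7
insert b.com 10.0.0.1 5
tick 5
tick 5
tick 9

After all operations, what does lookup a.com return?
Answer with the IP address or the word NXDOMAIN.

Answer: NXDOMAIN

Derivation:
Op 1: tick 4 -> clock=4.
Op 2: tick 3 -> clock=7.
Op 3: tick 2 -> clock=9.
Op 4: tick 2 -> clock=11.
Op 5: insert c.com -> 10.0.0.5 (expiry=11+3=14). clock=11
Op 6: insert c.com -> 10.0.0.2 (expiry=11+4=15). clock=11
Op 7: insert c.com -> 10.0.0.2 (expiry=11+7=18). clock=11
Op 8: insert b.com -> 10.0.0.1 (expiry=11+5=16). clock=11
Op 9: tick 5 -> clock=16. purged={b.com}
Op 10: insert b.com -> 10.0.0.3 (expiry=16+7=23). clock=16
Op 11: insert a.com -> 10.0.0.5 (expiry=16+5=21). clock=16
Op 12: tick 7 -> clock=23. purged={a.com,b.com,c.com}
Op 13: tick 7 -> clock=30.
Op 14: tick 1 -> clock=31.
Op 15: tick 8 -> clock=39.
Op 16: insert c.com -> 10.0.0.3 (expiry=39+1=40). clock=39
Op 17: insert a.com -> 10.0.0.4 (expiry=39+2=41). clock=39
Op 18: tick 6 -> clock=45. purged={a.com,c.com}
Op 19: tick 7 -> clock=52.
Op 20: insert b.com -> 10.0.0.4 (expiry=52+7=59). clock=52
Op 21: insert b.com -> 10.0.0.5 (expiry=52+1=53). clock=52
Op 22: tick 7 -> clock=59. purged={b.com}
Op 23: insert b.com -> 10.0.0.1 (expiry=59+5=64). clock=59
Op 24: tick 5 -> clock=64. purged={b.com}
Op 25: tick 5 -> clock=69.
Op 26: tick 9 -> clock=78.
lookup a.com: not in cache (expired or never inserted)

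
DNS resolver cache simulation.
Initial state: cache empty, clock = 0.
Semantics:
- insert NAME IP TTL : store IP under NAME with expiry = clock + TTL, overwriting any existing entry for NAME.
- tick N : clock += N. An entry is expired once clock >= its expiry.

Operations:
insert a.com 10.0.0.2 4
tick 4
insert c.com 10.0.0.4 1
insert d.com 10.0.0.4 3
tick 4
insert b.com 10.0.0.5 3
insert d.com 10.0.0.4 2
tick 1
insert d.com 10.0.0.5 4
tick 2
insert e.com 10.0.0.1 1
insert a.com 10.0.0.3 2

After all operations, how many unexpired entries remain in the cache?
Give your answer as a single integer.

Answer: 3

Derivation:
Op 1: insert a.com -> 10.0.0.2 (expiry=0+4=4). clock=0
Op 2: tick 4 -> clock=4. purged={a.com}
Op 3: insert c.com -> 10.0.0.4 (expiry=4+1=5). clock=4
Op 4: insert d.com -> 10.0.0.4 (expiry=4+3=7). clock=4
Op 5: tick 4 -> clock=8. purged={c.com,d.com}
Op 6: insert b.com -> 10.0.0.5 (expiry=8+3=11). clock=8
Op 7: insert d.com -> 10.0.0.4 (expiry=8+2=10). clock=8
Op 8: tick 1 -> clock=9.
Op 9: insert d.com -> 10.0.0.5 (expiry=9+4=13). clock=9
Op 10: tick 2 -> clock=11. purged={b.com}
Op 11: insert e.com -> 10.0.0.1 (expiry=11+1=12). clock=11
Op 12: insert a.com -> 10.0.0.3 (expiry=11+2=13). clock=11
Final cache (unexpired): {a.com,d.com,e.com} -> size=3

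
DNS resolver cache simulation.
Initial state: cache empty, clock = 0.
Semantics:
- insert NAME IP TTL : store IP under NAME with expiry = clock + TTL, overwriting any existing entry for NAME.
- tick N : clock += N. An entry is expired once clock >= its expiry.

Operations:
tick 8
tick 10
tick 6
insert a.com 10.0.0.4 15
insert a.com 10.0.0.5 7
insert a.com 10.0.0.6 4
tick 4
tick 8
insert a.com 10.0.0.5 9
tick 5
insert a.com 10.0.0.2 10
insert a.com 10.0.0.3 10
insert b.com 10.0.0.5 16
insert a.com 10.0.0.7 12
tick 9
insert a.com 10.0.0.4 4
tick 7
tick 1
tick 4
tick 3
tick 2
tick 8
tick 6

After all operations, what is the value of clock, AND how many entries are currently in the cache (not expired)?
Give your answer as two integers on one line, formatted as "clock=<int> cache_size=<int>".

Answer: clock=81 cache_size=0

Derivation:
Op 1: tick 8 -> clock=8.
Op 2: tick 10 -> clock=18.
Op 3: tick 6 -> clock=24.
Op 4: insert a.com -> 10.0.0.4 (expiry=24+15=39). clock=24
Op 5: insert a.com -> 10.0.0.5 (expiry=24+7=31). clock=24
Op 6: insert a.com -> 10.0.0.6 (expiry=24+4=28). clock=24
Op 7: tick 4 -> clock=28. purged={a.com}
Op 8: tick 8 -> clock=36.
Op 9: insert a.com -> 10.0.0.5 (expiry=36+9=45). clock=36
Op 10: tick 5 -> clock=41.
Op 11: insert a.com -> 10.0.0.2 (expiry=41+10=51). clock=41
Op 12: insert a.com -> 10.0.0.3 (expiry=41+10=51). clock=41
Op 13: insert b.com -> 10.0.0.5 (expiry=41+16=57). clock=41
Op 14: insert a.com -> 10.0.0.7 (expiry=41+12=53). clock=41
Op 15: tick 9 -> clock=50.
Op 16: insert a.com -> 10.0.0.4 (expiry=50+4=54). clock=50
Op 17: tick 7 -> clock=57. purged={a.com,b.com}
Op 18: tick 1 -> clock=58.
Op 19: tick 4 -> clock=62.
Op 20: tick 3 -> clock=65.
Op 21: tick 2 -> clock=67.
Op 22: tick 8 -> clock=75.
Op 23: tick 6 -> clock=81.
Final clock = 81
Final cache (unexpired): {} -> size=0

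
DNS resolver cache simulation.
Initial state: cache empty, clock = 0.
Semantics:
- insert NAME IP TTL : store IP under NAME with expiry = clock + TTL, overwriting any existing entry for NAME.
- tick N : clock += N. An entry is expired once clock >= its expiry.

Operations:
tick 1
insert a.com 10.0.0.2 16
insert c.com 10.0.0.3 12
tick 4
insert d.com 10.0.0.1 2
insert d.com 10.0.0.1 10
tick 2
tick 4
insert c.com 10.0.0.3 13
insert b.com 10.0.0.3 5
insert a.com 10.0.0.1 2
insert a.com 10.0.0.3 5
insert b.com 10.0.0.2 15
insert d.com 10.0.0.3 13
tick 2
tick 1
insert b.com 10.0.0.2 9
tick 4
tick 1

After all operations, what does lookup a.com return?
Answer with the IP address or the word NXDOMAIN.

Answer: NXDOMAIN

Derivation:
Op 1: tick 1 -> clock=1.
Op 2: insert a.com -> 10.0.0.2 (expiry=1+16=17). clock=1
Op 3: insert c.com -> 10.0.0.3 (expiry=1+12=13). clock=1
Op 4: tick 4 -> clock=5.
Op 5: insert d.com -> 10.0.0.1 (expiry=5+2=7). clock=5
Op 6: insert d.com -> 10.0.0.1 (expiry=5+10=15). clock=5
Op 7: tick 2 -> clock=7.
Op 8: tick 4 -> clock=11.
Op 9: insert c.com -> 10.0.0.3 (expiry=11+13=24). clock=11
Op 10: insert b.com -> 10.0.0.3 (expiry=11+5=16). clock=11
Op 11: insert a.com -> 10.0.0.1 (expiry=11+2=13). clock=11
Op 12: insert a.com -> 10.0.0.3 (expiry=11+5=16). clock=11
Op 13: insert b.com -> 10.0.0.2 (expiry=11+15=26). clock=11
Op 14: insert d.com -> 10.0.0.3 (expiry=11+13=24). clock=11
Op 15: tick 2 -> clock=13.
Op 16: tick 1 -> clock=14.
Op 17: insert b.com -> 10.0.0.2 (expiry=14+9=23). clock=14
Op 18: tick 4 -> clock=18. purged={a.com}
Op 19: tick 1 -> clock=19.
lookup a.com: not in cache (expired or never inserted)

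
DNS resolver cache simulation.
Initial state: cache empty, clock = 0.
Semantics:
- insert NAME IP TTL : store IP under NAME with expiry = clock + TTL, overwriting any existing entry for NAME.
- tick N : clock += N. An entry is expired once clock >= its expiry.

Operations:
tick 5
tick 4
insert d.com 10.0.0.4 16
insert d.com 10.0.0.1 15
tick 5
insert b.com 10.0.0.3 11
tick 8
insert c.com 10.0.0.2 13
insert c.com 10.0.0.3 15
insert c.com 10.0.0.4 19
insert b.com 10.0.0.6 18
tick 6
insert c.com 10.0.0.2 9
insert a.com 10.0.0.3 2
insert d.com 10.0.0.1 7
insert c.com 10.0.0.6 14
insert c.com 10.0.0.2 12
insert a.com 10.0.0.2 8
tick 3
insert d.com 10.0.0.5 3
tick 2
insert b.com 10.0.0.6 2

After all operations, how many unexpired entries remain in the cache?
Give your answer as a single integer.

Answer: 4

Derivation:
Op 1: tick 5 -> clock=5.
Op 2: tick 4 -> clock=9.
Op 3: insert d.com -> 10.0.0.4 (expiry=9+16=25). clock=9
Op 4: insert d.com -> 10.0.0.1 (expiry=9+15=24). clock=9
Op 5: tick 5 -> clock=14.
Op 6: insert b.com -> 10.0.0.3 (expiry=14+11=25). clock=14
Op 7: tick 8 -> clock=22.
Op 8: insert c.com -> 10.0.0.2 (expiry=22+13=35). clock=22
Op 9: insert c.com -> 10.0.0.3 (expiry=22+15=37). clock=22
Op 10: insert c.com -> 10.0.0.4 (expiry=22+19=41). clock=22
Op 11: insert b.com -> 10.0.0.6 (expiry=22+18=40). clock=22
Op 12: tick 6 -> clock=28. purged={d.com}
Op 13: insert c.com -> 10.0.0.2 (expiry=28+9=37). clock=28
Op 14: insert a.com -> 10.0.0.3 (expiry=28+2=30). clock=28
Op 15: insert d.com -> 10.0.0.1 (expiry=28+7=35). clock=28
Op 16: insert c.com -> 10.0.0.6 (expiry=28+14=42). clock=28
Op 17: insert c.com -> 10.0.0.2 (expiry=28+12=40). clock=28
Op 18: insert a.com -> 10.0.0.2 (expiry=28+8=36). clock=28
Op 19: tick 3 -> clock=31.
Op 20: insert d.com -> 10.0.0.5 (expiry=31+3=34). clock=31
Op 21: tick 2 -> clock=33.
Op 22: insert b.com -> 10.0.0.6 (expiry=33+2=35). clock=33
Final cache (unexpired): {a.com,b.com,c.com,d.com} -> size=4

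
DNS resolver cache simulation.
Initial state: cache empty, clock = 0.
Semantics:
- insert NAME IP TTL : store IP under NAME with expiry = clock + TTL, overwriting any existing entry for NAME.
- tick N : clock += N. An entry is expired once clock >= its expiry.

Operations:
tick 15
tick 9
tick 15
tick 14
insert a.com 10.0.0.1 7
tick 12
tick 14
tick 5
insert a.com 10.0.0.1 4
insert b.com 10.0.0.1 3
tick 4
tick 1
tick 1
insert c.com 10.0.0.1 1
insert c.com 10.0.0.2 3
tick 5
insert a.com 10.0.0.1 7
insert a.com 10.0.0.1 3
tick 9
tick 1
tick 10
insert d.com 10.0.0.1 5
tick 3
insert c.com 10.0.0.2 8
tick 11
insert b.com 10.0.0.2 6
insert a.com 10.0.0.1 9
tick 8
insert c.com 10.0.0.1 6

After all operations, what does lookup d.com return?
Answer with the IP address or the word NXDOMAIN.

Op 1: tick 15 -> clock=15.
Op 2: tick 9 -> clock=24.
Op 3: tick 15 -> clock=39.
Op 4: tick 14 -> clock=53.
Op 5: insert a.com -> 10.0.0.1 (expiry=53+7=60). clock=53
Op 6: tick 12 -> clock=65. purged={a.com}
Op 7: tick 14 -> clock=79.
Op 8: tick 5 -> clock=84.
Op 9: insert a.com -> 10.0.0.1 (expiry=84+4=88). clock=84
Op 10: insert b.com -> 10.0.0.1 (expiry=84+3=87). clock=84
Op 11: tick 4 -> clock=88. purged={a.com,b.com}
Op 12: tick 1 -> clock=89.
Op 13: tick 1 -> clock=90.
Op 14: insert c.com -> 10.0.0.1 (expiry=90+1=91). clock=90
Op 15: insert c.com -> 10.0.0.2 (expiry=90+3=93). clock=90
Op 16: tick 5 -> clock=95. purged={c.com}
Op 17: insert a.com -> 10.0.0.1 (expiry=95+7=102). clock=95
Op 18: insert a.com -> 10.0.0.1 (expiry=95+3=98). clock=95
Op 19: tick 9 -> clock=104. purged={a.com}
Op 20: tick 1 -> clock=105.
Op 21: tick 10 -> clock=115.
Op 22: insert d.com -> 10.0.0.1 (expiry=115+5=120). clock=115
Op 23: tick 3 -> clock=118.
Op 24: insert c.com -> 10.0.0.2 (expiry=118+8=126). clock=118
Op 25: tick 11 -> clock=129. purged={c.com,d.com}
Op 26: insert b.com -> 10.0.0.2 (expiry=129+6=135). clock=129
Op 27: insert a.com -> 10.0.0.1 (expiry=129+9=138). clock=129
Op 28: tick 8 -> clock=137. purged={b.com}
Op 29: insert c.com -> 10.0.0.1 (expiry=137+6=143). clock=137
lookup d.com: not in cache (expired or never inserted)

Answer: NXDOMAIN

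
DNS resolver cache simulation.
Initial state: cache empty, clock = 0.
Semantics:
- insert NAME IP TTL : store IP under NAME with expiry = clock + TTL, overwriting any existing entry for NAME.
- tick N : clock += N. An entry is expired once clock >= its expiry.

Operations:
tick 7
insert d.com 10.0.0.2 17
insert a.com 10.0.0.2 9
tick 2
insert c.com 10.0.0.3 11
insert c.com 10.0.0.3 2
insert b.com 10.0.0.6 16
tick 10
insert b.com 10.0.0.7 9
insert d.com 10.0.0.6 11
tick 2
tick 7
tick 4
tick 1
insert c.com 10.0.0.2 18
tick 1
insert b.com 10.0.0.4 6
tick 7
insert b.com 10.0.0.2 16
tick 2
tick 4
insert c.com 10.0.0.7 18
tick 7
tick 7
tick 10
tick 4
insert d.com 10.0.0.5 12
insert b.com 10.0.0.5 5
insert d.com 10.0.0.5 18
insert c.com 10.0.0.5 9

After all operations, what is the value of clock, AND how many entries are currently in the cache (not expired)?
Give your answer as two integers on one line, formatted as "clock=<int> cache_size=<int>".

Answer: clock=75 cache_size=3

Derivation:
Op 1: tick 7 -> clock=7.
Op 2: insert d.com -> 10.0.0.2 (expiry=7+17=24). clock=7
Op 3: insert a.com -> 10.0.0.2 (expiry=7+9=16). clock=7
Op 4: tick 2 -> clock=9.
Op 5: insert c.com -> 10.0.0.3 (expiry=9+11=20). clock=9
Op 6: insert c.com -> 10.0.0.3 (expiry=9+2=11). clock=9
Op 7: insert b.com -> 10.0.0.6 (expiry=9+16=25). clock=9
Op 8: tick 10 -> clock=19. purged={a.com,c.com}
Op 9: insert b.com -> 10.0.0.7 (expiry=19+9=28). clock=19
Op 10: insert d.com -> 10.0.0.6 (expiry=19+11=30). clock=19
Op 11: tick 2 -> clock=21.
Op 12: tick 7 -> clock=28. purged={b.com}
Op 13: tick 4 -> clock=32. purged={d.com}
Op 14: tick 1 -> clock=33.
Op 15: insert c.com -> 10.0.0.2 (expiry=33+18=51). clock=33
Op 16: tick 1 -> clock=34.
Op 17: insert b.com -> 10.0.0.4 (expiry=34+6=40). clock=34
Op 18: tick 7 -> clock=41. purged={b.com}
Op 19: insert b.com -> 10.0.0.2 (expiry=41+16=57). clock=41
Op 20: tick 2 -> clock=43.
Op 21: tick 4 -> clock=47.
Op 22: insert c.com -> 10.0.0.7 (expiry=47+18=65). clock=47
Op 23: tick 7 -> clock=54.
Op 24: tick 7 -> clock=61. purged={b.com}
Op 25: tick 10 -> clock=71. purged={c.com}
Op 26: tick 4 -> clock=75.
Op 27: insert d.com -> 10.0.0.5 (expiry=75+12=87). clock=75
Op 28: insert b.com -> 10.0.0.5 (expiry=75+5=80). clock=75
Op 29: insert d.com -> 10.0.0.5 (expiry=75+18=93). clock=75
Op 30: insert c.com -> 10.0.0.5 (expiry=75+9=84). clock=75
Final clock = 75
Final cache (unexpired): {b.com,c.com,d.com} -> size=3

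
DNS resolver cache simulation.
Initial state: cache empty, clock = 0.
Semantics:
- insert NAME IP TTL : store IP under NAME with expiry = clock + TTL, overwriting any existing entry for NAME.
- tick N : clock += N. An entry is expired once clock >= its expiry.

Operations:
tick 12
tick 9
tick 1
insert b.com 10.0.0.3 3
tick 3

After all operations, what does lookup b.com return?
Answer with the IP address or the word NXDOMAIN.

Op 1: tick 12 -> clock=12.
Op 2: tick 9 -> clock=21.
Op 3: tick 1 -> clock=22.
Op 4: insert b.com -> 10.0.0.3 (expiry=22+3=25). clock=22
Op 5: tick 3 -> clock=25. purged={b.com}
lookup b.com: not in cache (expired or never inserted)

Answer: NXDOMAIN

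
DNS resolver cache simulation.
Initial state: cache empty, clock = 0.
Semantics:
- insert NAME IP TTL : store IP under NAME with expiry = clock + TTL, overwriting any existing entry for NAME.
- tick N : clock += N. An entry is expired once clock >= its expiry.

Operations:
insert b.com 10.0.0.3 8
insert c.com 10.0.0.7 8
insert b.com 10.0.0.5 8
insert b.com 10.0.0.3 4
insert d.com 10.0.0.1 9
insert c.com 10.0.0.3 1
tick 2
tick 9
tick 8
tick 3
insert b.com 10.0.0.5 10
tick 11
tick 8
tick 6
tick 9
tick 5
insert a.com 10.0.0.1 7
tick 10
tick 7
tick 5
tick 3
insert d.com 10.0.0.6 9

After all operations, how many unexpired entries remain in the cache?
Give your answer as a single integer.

Answer: 1

Derivation:
Op 1: insert b.com -> 10.0.0.3 (expiry=0+8=8). clock=0
Op 2: insert c.com -> 10.0.0.7 (expiry=0+8=8). clock=0
Op 3: insert b.com -> 10.0.0.5 (expiry=0+8=8). clock=0
Op 4: insert b.com -> 10.0.0.3 (expiry=0+4=4). clock=0
Op 5: insert d.com -> 10.0.0.1 (expiry=0+9=9). clock=0
Op 6: insert c.com -> 10.0.0.3 (expiry=0+1=1). clock=0
Op 7: tick 2 -> clock=2. purged={c.com}
Op 8: tick 9 -> clock=11. purged={b.com,d.com}
Op 9: tick 8 -> clock=19.
Op 10: tick 3 -> clock=22.
Op 11: insert b.com -> 10.0.0.5 (expiry=22+10=32). clock=22
Op 12: tick 11 -> clock=33. purged={b.com}
Op 13: tick 8 -> clock=41.
Op 14: tick 6 -> clock=47.
Op 15: tick 9 -> clock=56.
Op 16: tick 5 -> clock=61.
Op 17: insert a.com -> 10.0.0.1 (expiry=61+7=68). clock=61
Op 18: tick 10 -> clock=71. purged={a.com}
Op 19: tick 7 -> clock=78.
Op 20: tick 5 -> clock=83.
Op 21: tick 3 -> clock=86.
Op 22: insert d.com -> 10.0.0.6 (expiry=86+9=95). clock=86
Final cache (unexpired): {d.com} -> size=1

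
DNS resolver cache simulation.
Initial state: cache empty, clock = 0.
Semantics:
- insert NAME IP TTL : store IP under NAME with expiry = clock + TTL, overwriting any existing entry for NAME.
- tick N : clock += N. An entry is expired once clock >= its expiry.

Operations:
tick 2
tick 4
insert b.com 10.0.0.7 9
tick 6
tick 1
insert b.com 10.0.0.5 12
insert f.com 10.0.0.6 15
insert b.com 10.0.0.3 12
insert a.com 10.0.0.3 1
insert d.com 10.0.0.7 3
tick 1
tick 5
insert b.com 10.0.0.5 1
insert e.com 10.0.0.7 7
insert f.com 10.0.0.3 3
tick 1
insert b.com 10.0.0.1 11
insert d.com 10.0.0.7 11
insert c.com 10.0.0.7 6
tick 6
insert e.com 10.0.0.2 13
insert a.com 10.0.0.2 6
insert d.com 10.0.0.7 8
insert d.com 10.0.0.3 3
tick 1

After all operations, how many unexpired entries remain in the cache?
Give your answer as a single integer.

Op 1: tick 2 -> clock=2.
Op 2: tick 4 -> clock=6.
Op 3: insert b.com -> 10.0.0.7 (expiry=6+9=15). clock=6
Op 4: tick 6 -> clock=12.
Op 5: tick 1 -> clock=13.
Op 6: insert b.com -> 10.0.0.5 (expiry=13+12=25). clock=13
Op 7: insert f.com -> 10.0.0.6 (expiry=13+15=28). clock=13
Op 8: insert b.com -> 10.0.0.3 (expiry=13+12=25). clock=13
Op 9: insert a.com -> 10.0.0.3 (expiry=13+1=14). clock=13
Op 10: insert d.com -> 10.0.0.7 (expiry=13+3=16). clock=13
Op 11: tick 1 -> clock=14. purged={a.com}
Op 12: tick 5 -> clock=19. purged={d.com}
Op 13: insert b.com -> 10.0.0.5 (expiry=19+1=20). clock=19
Op 14: insert e.com -> 10.0.0.7 (expiry=19+7=26). clock=19
Op 15: insert f.com -> 10.0.0.3 (expiry=19+3=22). clock=19
Op 16: tick 1 -> clock=20. purged={b.com}
Op 17: insert b.com -> 10.0.0.1 (expiry=20+11=31). clock=20
Op 18: insert d.com -> 10.0.0.7 (expiry=20+11=31). clock=20
Op 19: insert c.com -> 10.0.0.7 (expiry=20+6=26). clock=20
Op 20: tick 6 -> clock=26. purged={c.com,e.com,f.com}
Op 21: insert e.com -> 10.0.0.2 (expiry=26+13=39). clock=26
Op 22: insert a.com -> 10.0.0.2 (expiry=26+6=32). clock=26
Op 23: insert d.com -> 10.0.0.7 (expiry=26+8=34). clock=26
Op 24: insert d.com -> 10.0.0.3 (expiry=26+3=29). clock=26
Op 25: tick 1 -> clock=27.
Final cache (unexpired): {a.com,b.com,d.com,e.com} -> size=4

Answer: 4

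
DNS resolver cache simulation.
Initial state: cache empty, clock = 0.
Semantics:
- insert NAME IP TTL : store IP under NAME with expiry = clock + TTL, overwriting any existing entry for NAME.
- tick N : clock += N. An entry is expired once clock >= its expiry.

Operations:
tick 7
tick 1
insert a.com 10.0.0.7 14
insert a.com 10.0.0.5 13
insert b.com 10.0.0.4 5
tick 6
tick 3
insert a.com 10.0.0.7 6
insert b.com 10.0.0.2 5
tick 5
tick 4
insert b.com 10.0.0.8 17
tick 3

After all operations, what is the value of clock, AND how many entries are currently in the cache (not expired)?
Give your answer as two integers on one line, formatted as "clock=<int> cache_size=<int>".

Answer: clock=29 cache_size=1

Derivation:
Op 1: tick 7 -> clock=7.
Op 2: tick 1 -> clock=8.
Op 3: insert a.com -> 10.0.0.7 (expiry=8+14=22). clock=8
Op 4: insert a.com -> 10.0.0.5 (expiry=8+13=21). clock=8
Op 5: insert b.com -> 10.0.0.4 (expiry=8+5=13). clock=8
Op 6: tick 6 -> clock=14. purged={b.com}
Op 7: tick 3 -> clock=17.
Op 8: insert a.com -> 10.0.0.7 (expiry=17+6=23). clock=17
Op 9: insert b.com -> 10.0.0.2 (expiry=17+5=22). clock=17
Op 10: tick 5 -> clock=22. purged={b.com}
Op 11: tick 4 -> clock=26. purged={a.com}
Op 12: insert b.com -> 10.0.0.8 (expiry=26+17=43). clock=26
Op 13: tick 3 -> clock=29.
Final clock = 29
Final cache (unexpired): {b.com} -> size=1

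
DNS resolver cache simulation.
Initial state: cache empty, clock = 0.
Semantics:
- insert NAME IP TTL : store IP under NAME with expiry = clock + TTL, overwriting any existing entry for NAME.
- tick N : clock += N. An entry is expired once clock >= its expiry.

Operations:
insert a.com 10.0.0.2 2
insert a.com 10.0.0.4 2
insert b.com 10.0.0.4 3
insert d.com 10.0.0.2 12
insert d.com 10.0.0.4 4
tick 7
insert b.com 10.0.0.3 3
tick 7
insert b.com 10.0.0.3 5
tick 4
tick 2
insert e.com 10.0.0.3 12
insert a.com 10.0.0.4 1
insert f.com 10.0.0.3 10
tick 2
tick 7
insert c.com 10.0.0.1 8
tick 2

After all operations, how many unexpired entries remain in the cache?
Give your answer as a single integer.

Answer: 2

Derivation:
Op 1: insert a.com -> 10.0.0.2 (expiry=0+2=2). clock=0
Op 2: insert a.com -> 10.0.0.4 (expiry=0+2=2). clock=0
Op 3: insert b.com -> 10.0.0.4 (expiry=0+3=3). clock=0
Op 4: insert d.com -> 10.0.0.2 (expiry=0+12=12). clock=0
Op 5: insert d.com -> 10.0.0.4 (expiry=0+4=4). clock=0
Op 6: tick 7 -> clock=7. purged={a.com,b.com,d.com}
Op 7: insert b.com -> 10.0.0.3 (expiry=7+3=10). clock=7
Op 8: tick 7 -> clock=14. purged={b.com}
Op 9: insert b.com -> 10.0.0.3 (expiry=14+5=19). clock=14
Op 10: tick 4 -> clock=18.
Op 11: tick 2 -> clock=20. purged={b.com}
Op 12: insert e.com -> 10.0.0.3 (expiry=20+12=32). clock=20
Op 13: insert a.com -> 10.0.0.4 (expiry=20+1=21). clock=20
Op 14: insert f.com -> 10.0.0.3 (expiry=20+10=30). clock=20
Op 15: tick 2 -> clock=22. purged={a.com}
Op 16: tick 7 -> clock=29.
Op 17: insert c.com -> 10.0.0.1 (expiry=29+8=37). clock=29
Op 18: tick 2 -> clock=31. purged={f.com}
Final cache (unexpired): {c.com,e.com} -> size=2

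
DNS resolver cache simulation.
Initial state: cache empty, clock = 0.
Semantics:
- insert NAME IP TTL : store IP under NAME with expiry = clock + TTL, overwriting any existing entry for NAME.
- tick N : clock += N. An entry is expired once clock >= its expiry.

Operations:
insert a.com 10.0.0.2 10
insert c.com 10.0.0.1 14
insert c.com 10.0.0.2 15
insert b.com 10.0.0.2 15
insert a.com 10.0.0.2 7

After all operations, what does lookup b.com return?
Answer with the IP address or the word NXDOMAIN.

Op 1: insert a.com -> 10.0.0.2 (expiry=0+10=10). clock=0
Op 2: insert c.com -> 10.0.0.1 (expiry=0+14=14). clock=0
Op 3: insert c.com -> 10.0.0.2 (expiry=0+15=15). clock=0
Op 4: insert b.com -> 10.0.0.2 (expiry=0+15=15). clock=0
Op 5: insert a.com -> 10.0.0.2 (expiry=0+7=7). clock=0
lookup b.com: present, ip=10.0.0.2 expiry=15 > clock=0

Answer: 10.0.0.2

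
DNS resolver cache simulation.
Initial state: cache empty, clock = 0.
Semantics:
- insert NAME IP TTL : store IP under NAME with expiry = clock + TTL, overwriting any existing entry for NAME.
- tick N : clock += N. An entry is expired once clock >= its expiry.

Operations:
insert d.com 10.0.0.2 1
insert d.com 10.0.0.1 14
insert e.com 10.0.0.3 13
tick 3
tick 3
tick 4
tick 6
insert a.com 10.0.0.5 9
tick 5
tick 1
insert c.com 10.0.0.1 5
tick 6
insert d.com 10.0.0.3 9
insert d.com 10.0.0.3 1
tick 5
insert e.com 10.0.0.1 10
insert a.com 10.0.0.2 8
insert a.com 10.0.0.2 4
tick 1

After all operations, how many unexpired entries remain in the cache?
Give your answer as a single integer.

Answer: 2

Derivation:
Op 1: insert d.com -> 10.0.0.2 (expiry=0+1=1). clock=0
Op 2: insert d.com -> 10.0.0.1 (expiry=0+14=14). clock=0
Op 3: insert e.com -> 10.0.0.3 (expiry=0+13=13). clock=0
Op 4: tick 3 -> clock=3.
Op 5: tick 3 -> clock=6.
Op 6: tick 4 -> clock=10.
Op 7: tick 6 -> clock=16. purged={d.com,e.com}
Op 8: insert a.com -> 10.0.0.5 (expiry=16+9=25). clock=16
Op 9: tick 5 -> clock=21.
Op 10: tick 1 -> clock=22.
Op 11: insert c.com -> 10.0.0.1 (expiry=22+5=27). clock=22
Op 12: tick 6 -> clock=28. purged={a.com,c.com}
Op 13: insert d.com -> 10.0.0.3 (expiry=28+9=37). clock=28
Op 14: insert d.com -> 10.0.0.3 (expiry=28+1=29). clock=28
Op 15: tick 5 -> clock=33. purged={d.com}
Op 16: insert e.com -> 10.0.0.1 (expiry=33+10=43). clock=33
Op 17: insert a.com -> 10.0.0.2 (expiry=33+8=41). clock=33
Op 18: insert a.com -> 10.0.0.2 (expiry=33+4=37). clock=33
Op 19: tick 1 -> clock=34.
Final cache (unexpired): {a.com,e.com} -> size=2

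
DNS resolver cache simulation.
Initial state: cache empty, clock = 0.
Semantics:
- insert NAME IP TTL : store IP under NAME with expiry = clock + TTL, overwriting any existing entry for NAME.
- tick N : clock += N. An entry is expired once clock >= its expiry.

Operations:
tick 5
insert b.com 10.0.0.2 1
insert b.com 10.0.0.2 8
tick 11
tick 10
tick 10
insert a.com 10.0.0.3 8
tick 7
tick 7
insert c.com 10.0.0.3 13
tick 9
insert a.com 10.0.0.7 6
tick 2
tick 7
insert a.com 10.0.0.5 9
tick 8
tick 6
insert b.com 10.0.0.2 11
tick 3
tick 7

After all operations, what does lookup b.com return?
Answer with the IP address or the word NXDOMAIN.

Op 1: tick 5 -> clock=5.
Op 2: insert b.com -> 10.0.0.2 (expiry=5+1=6). clock=5
Op 3: insert b.com -> 10.0.0.2 (expiry=5+8=13). clock=5
Op 4: tick 11 -> clock=16. purged={b.com}
Op 5: tick 10 -> clock=26.
Op 6: tick 10 -> clock=36.
Op 7: insert a.com -> 10.0.0.3 (expiry=36+8=44). clock=36
Op 8: tick 7 -> clock=43.
Op 9: tick 7 -> clock=50. purged={a.com}
Op 10: insert c.com -> 10.0.0.3 (expiry=50+13=63). clock=50
Op 11: tick 9 -> clock=59.
Op 12: insert a.com -> 10.0.0.7 (expiry=59+6=65). clock=59
Op 13: tick 2 -> clock=61.
Op 14: tick 7 -> clock=68. purged={a.com,c.com}
Op 15: insert a.com -> 10.0.0.5 (expiry=68+9=77). clock=68
Op 16: tick 8 -> clock=76.
Op 17: tick 6 -> clock=82. purged={a.com}
Op 18: insert b.com -> 10.0.0.2 (expiry=82+11=93). clock=82
Op 19: tick 3 -> clock=85.
Op 20: tick 7 -> clock=92.
lookup b.com: present, ip=10.0.0.2 expiry=93 > clock=92

Answer: 10.0.0.2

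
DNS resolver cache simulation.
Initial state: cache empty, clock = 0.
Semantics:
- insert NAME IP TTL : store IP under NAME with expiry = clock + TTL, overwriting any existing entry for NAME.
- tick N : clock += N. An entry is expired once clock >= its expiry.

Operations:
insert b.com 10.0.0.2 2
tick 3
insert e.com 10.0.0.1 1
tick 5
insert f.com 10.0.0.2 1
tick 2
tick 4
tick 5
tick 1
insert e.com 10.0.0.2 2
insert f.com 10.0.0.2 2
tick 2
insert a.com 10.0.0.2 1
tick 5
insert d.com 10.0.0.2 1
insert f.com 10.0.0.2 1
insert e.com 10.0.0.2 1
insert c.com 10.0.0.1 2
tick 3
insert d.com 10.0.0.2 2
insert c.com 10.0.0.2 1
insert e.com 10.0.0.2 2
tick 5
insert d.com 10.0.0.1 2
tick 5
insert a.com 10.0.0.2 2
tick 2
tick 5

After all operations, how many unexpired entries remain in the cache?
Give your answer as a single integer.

Answer: 0

Derivation:
Op 1: insert b.com -> 10.0.0.2 (expiry=0+2=2). clock=0
Op 2: tick 3 -> clock=3. purged={b.com}
Op 3: insert e.com -> 10.0.0.1 (expiry=3+1=4). clock=3
Op 4: tick 5 -> clock=8. purged={e.com}
Op 5: insert f.com -> 10.0.0.2 (expiry=8+1=9). clock=8
Op 6: tick 2 -> clock=10. purged={f.com}
Op 7: tick 4 -> clock=14.
Op 8: tick 5 -> clock=19.
Op 9: tick 1 -> clock=20.
Op 10: insert e.com -> 10.0.0.2 (expiry=20+2=22). clock=20
Op 11: insert f.com -> 10.0.0.2 (expiry=20+2=22). clock=20
Op 12: tick 2 -> clock=22. purged={e.com,f.com}
Op 13: insert a.com -> 10.0.0.2 (expiry=22+1=23). clock=22
Op 14: tick 5 -> clock=27. purged={a.com}
Op 15: insert d.com -> 10.0.0.2 (expiry=27+1=28). clock=27
Op 16: insert f.com -> 10.0.0.2 (expiry=27+1=28). clock=27
Op 17: insert e.com -> 10.0.0.2 (expiry=27+1=28). clock=27
Op 18: insert c.com -> 10.0.0.1 (expiry=27+2=29). clock=27
Op 19: tick 3 -> clock=30. purged={c.com,d.com,e.com,f.com}
Op 20: insert d.com -> 10.0.0.2 (expiry=30+2=32). clock=30
Op 21: insert c.com -> 10.0.0.2 (expiry=30+1=31). clock=30
Op 22: insert e.com -> 10.0.0.2 (expiry=30+2=32). clock=30
Op 23: tick 5 -> clock=35. purged={c.com,d.com,e.com}
Op 24: insert d.com -> 10.0.0.1 (expiry=35+2=37). clock=35
Op 25: tick 5 -> clock=40. purged={d.com}
Op 26: insert a.com -> 10.0.0.2 (expiry=40+2=42). clock=40
Op 27: tick 2 -> clock=42. purged={a.com}
Op 28: tick 5 -> clock=47.
Final cache (unexpired): {} -> size=0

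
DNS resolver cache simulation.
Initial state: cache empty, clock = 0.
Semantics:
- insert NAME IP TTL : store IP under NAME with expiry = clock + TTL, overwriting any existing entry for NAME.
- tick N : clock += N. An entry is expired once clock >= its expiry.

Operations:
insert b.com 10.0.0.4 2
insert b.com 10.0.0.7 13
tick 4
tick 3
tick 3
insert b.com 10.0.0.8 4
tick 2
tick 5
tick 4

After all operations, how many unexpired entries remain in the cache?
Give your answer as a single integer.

Op 1: insert b.com -> 10.0.0.4 (expiry=0+2=2). clock=0
Op 2: insert b.com -> 10.0.0.7 (expiry=0+13=13). clock=0
Op 3: tick 4 -> clock=4.
Op 4: tick 3 -> clock=7.
Op 5: tick 3 -> clock=10.
Op 6: insert b.com -> 10.0.0.8 (expiry=10+4=14). clock=10
Op 7: tick 2 -> clock=12.
Op 8: tick 5 -> clock=17. purged={b.com}
Op 9: tick 4 -> clock=21.
Final cache (unexpired): {} -> size=0

Answer: 0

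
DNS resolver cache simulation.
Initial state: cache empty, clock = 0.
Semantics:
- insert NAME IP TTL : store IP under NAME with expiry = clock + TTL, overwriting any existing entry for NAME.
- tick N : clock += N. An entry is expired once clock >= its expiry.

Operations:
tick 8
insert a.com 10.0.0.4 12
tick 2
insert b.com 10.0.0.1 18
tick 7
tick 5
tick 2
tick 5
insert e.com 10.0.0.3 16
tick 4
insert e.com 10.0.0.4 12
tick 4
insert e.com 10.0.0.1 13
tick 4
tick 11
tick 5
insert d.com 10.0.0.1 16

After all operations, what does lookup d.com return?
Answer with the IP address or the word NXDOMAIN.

Op 1: tick 8 -> clock=8.
Op 2: insert a.com -> 10.0.0.4 (expiry=8+12=20). clock=8
Op 3: tick 2 -> clock=10.
Op 4: insert b.com -> 10.0.0.1 (expiry=10+18=28). clock=10
Op 5: tick 7 -> clock=17.
Op 6: tick 5 -> clock=22. purged={a.com}
Op 7: tick 2 -> clock=24.
Op 8: tick 5 -> clock=29. purged={b.com}
Op 9: insert e.com -> 10.0.0.3 (expiry=29+16=45). clock=29
Op 10: tick 4 -> clock=33.
Op 11: insert e.com -> 10.0.0.4 (expiry=33+12=45). clock=33
Op 12: tick 4 -> clock=37.
Op 13: insert e.com -> 10.0.0.1 (expiry=37+13=50). clock=37
Op 14: tick 4 -> clock=41.
Op 15: tick 11 -> clock=52. purged={e.com}
Op 16: tick 5 -> clock=57.
Op 17: insert d.com -> 10.0.0.1 (expiry=57+16=73). clock=57
lookup d.com: present, ip=10.0.0.1 expiry=73 > clock=57

Answer: 10.0.0.1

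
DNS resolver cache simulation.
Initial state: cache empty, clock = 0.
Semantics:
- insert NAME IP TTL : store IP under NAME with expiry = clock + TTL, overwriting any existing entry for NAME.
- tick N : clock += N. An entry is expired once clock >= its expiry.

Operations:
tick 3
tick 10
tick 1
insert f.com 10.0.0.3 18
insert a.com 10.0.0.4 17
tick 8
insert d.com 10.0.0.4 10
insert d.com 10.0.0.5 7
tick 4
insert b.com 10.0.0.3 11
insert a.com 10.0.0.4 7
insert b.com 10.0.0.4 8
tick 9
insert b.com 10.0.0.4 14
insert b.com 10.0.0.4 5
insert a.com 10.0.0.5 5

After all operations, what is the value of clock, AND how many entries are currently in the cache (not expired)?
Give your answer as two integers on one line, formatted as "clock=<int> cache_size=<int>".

Op 1: tick 3 -> clock=3.
Op 2: tick 10 -> clock=13.
Op 3: tick 1 -> clock=14.
Op 4: insert f.com -> 10.0.0.3 (expiry=14+18=32). clock=14
Op 5: insert a.com -> 10.0.0.4 (expiry=14+17=31). clock=14
Op 6: tick 8 -> clock=22.
Op 7: insert d.com -> 10.0.0.4 (expiry=22+10=32). clock=22
Op 8: insert d.com -> 10.0.0.5 (expiry=22+7=29). clock=22
Op 9: tick 4 -> clock=26.
Op 10: insert b.com -> 10.0.0.3 (expiry=26+11=37). clock=26
Op 11: insert a.com -> 10.0.0.4 (expiry=26+7=33). clock=26
Op 12: insert b.com -> 10.0.0.4 (expiry=26+8=34). clock=26
Op 13: tick 9 -> clock=35. purged={a.com,b.com,d.com,f.com}
Op 14: insert b.com -> 10.0.0.4 (expiry=35+14=49). clock=35
Op 15: insert b.com -> 10.0.0.4 (expiry=35+5=40). clock=35
Op 16: insert a.com -> 10.0.0.5 (expiry=35+5=40). clock=35
Final clock = 35
Final cache (unexpired): {a.com,b.com} -> size=2

Answer: clock=35 cache_size=2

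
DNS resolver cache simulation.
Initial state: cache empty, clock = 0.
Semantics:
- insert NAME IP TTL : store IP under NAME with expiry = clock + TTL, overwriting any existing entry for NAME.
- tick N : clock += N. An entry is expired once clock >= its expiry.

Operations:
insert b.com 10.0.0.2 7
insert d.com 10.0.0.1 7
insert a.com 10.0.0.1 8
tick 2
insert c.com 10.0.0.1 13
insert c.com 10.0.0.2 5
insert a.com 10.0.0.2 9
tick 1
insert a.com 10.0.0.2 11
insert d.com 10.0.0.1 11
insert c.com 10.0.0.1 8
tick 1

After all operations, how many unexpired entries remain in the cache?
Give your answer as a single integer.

Answer: 4

Derivation:
Op 1: insert b.com -> 10.0.0.2 (expiry=0+7=7). clock=0
Op 2: insert d.com -> 10.0.0.1 (expiry=0+7=7). clock=0
Op 3: insert a.com -> 10.0.0.1 (expiry=0+8=8). clock=0
Op 4: tick 2 -> clock=2.
Op 5: insert c.com -> 10.0.0.1 (expiry=2+13=15). clock=2
Op 6: insert c.com -> 10.0.0.2 (expiry=2+5=7). clock=2
Op 7: insert a.com -> 10.0.0.2 (expiry=2+9=11). clock=2
Op 8: tick 1 -> clock=3.
Op 9: insert a.com -> 10.0.0.2 (expiry=3+11=14). clock=3
Op 10: insert d.com -> 10.0.0.1 (expiry=3+11=14). clock=3
Op 11: insert c.com -> 10.0.0.1 (expiry=3+8=11). clock=3
Op 12: tick 1 -> clock=4.
Final cache (unexpired): {a.com,b.com,c.com,d.com} -> size=4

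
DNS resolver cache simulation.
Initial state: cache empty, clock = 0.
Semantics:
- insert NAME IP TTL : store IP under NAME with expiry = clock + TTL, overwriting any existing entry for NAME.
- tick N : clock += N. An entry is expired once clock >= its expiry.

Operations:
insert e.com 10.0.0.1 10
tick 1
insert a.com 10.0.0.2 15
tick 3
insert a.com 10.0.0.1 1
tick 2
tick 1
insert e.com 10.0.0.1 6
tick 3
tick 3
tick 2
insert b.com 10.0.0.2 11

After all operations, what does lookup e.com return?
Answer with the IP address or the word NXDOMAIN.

Op 1: insert e.com -> 10.0.0.1 (expiry=0+10=10). clock=0
Op 2: tick 1 -> clock=1.
Op 3: insert a.com -> 10.0.0.2 (expiry=1+15=16). clock=1
Op 4: tick 3 -> clock=4.
Op 5: insert a.com -> 10.0.0.1 (expiry=4+1=5). clock=4
Op 6: tick 2 -> clock=6. purged={a.com}
Op 7: tick 1 -> clock=7.
Op 8: insert e.com -> 10.0.0.1 (expiry=7+6=13). clock=7
Op 9: tick 3 -> clock=10.
Op 10: tick 3 -> clock=13. purged={e.com}
Op 11: tick 2 -> clock=15.
Op 12: insert b.com -> 10.0.0.2 (expiry=15+11=26). clock=15
lookup e.com: not in cache (expired or never inserted)

Answer: NXDOMAIN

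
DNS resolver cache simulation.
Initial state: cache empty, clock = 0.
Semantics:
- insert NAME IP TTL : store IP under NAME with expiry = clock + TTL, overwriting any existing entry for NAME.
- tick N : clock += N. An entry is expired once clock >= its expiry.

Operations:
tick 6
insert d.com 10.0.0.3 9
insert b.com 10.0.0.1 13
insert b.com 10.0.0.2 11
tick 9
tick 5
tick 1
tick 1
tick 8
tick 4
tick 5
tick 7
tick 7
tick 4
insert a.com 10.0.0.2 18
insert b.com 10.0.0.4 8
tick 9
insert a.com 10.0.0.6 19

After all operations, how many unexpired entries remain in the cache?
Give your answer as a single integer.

Op 1: tick 6 -> clock=6.
Op 2: insert d.com -> 10.0.0.3 (expiry=6+9=15). clock=6
Op 3: insert b.com -> 10.0.0.1 (expiry=6+13=19). clock=6
Op 4: insert b.com -> 10.0.0.2 (expiry=6+11=17). clock=6
Op 5: tick 9 -> clock=15. purged={d.com}
Op 6: tick 5 -> clock=20. purged={b.com}
Op 7: tick 1 -> clock=21.
Op 8: tick 1 -> clock=22.
Op 9: tick 8 -> clock=30.
Op 10: tick 4 -> clock=34.
Op 11: tick 5 -> clock=39.
Op 12: tick 7 -> clock=46.
Op 13: tick 7 -> clock=53.
Op 14: tick 4 -> clock=57.
Op 15: insert a.com -> 10.0.0.2 (expiry=57+18=75). clock=57
Op 16: insert b.com -> 10.0.0.4 (expiry=57+8=65). clock=57
Op 17: tick 9 -> clock=66. purged={b.com}
Op 18: insert a.com -> 10.0.0.6 (expiry=66+19=85). clock=66
Final cache (unexpired): {a.com} -> size=1

Answer: 1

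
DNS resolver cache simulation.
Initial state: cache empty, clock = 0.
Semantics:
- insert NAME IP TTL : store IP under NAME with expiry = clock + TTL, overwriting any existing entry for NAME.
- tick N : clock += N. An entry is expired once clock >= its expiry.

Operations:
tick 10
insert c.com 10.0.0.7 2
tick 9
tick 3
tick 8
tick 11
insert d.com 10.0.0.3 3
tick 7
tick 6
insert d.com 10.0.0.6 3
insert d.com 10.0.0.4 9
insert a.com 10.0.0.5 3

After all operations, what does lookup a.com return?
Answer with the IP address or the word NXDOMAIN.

Answer: 10.0.0.5

Derivation:
Op 1: tick 10 -> clock=10.
Op 2: insert c.com -> 10.0.0.7 (expiry=10+2=12). clock=10
Op 3: tick 9 -> clock=19. purged={c.com}
Op 4: tick 3 -> clock=22.
Op 5: tick 8 -> clock=30.
Op 6: tick 11 -> clock=41.
Op 7: insert d.com -> 10.0.0.3 (expiry=41+3=44). clock=41
Op 8: tick 7 -> clock=48. purged={d.com}
Op 9: tick 6 -> clock=54.
Op 10: insert d.com -> 10.0.0.6 (expiry=54+3=57). clock=54
Op 11: insert d.com -> 10.0.0.4 (expiry=54+9=63). clock=54
Op 12: insert a.com -> 10.0.0.5 (expiry=54+3=57). clock=54
lookup a.com: present, ip=10.0.0.5 expiry=57 > clock=54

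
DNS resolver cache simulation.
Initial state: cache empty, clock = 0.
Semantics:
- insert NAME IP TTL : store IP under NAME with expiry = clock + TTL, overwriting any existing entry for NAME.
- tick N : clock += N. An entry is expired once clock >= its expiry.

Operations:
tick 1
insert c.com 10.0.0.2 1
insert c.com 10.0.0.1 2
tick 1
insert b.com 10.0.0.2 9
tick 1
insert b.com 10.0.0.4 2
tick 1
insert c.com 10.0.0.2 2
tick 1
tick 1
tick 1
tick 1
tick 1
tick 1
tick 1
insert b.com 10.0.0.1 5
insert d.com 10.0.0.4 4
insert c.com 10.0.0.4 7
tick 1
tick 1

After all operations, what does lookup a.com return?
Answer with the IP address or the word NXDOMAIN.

Op 1: tick 1 -> clock=1.
Op 2: insert c.com -> 10.0.0.2 (expiry=1+1=2). clock=1
Op 3: insert c.com -> 10.0.0.1 (expiry=1+2=3). clock=1
Op 4: tick 1 -> clock=2.
Op 5: insert b.com -> 10.0.0.2 (expiry=2+9=11). clock=2
Op 6: tick 1 -> clock=3. purged={c.com}
Op 7: insert b.com -> 10.0.0.4 (expiry=3+2=5). clock=3
Op 8: tick 1 -> clock=4.
Op 9: insert c.com -> 10.0.0.2 (expiry=4+2=6). clock=4
Op 10: tick 1 -> clock=5. purged={b.com}
Op 11: tick 1 -> clock=6. purged={c.com}
Op 12: tick 1 -> clock=7.
Op 13: tick 1 -> clock=8.
Op 14: tick 1 -> clock=9.
Op 15: tick 1 -> clock=10.
Op 16: tick 1 -> clock=11.
Op 17: insert b.com -> 10.0.0.1 (expiry=11+5=16). clock=11
Op 18: insert d.com -> 10.0.0.4 (expiry=11+4=15). clock=11
Op 19: insert c.com -> 10.0.0.4 (expiry=11+7=18). clock=11
Op 20: tick 1 -> clock=12.
Op 21: tick 1 -> clock=13.
lookup a.com: not in cache (expired or never inserted)

Answer: NXDOMAIN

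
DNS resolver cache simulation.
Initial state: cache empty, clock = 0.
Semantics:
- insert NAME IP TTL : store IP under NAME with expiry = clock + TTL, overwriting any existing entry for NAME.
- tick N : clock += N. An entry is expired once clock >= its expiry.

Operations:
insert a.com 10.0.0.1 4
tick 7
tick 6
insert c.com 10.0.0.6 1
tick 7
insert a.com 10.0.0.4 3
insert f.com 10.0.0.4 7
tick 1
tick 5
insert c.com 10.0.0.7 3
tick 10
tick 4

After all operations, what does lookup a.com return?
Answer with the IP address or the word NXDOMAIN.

Answer: NXDOMAIN

Derivation:
Op 1: insert a.com -> 10.0.0.1 (expiry=0+4=4). clock=0
Op 2: tick 7 -> clock=7. purged={a.com}
Op 3: tick 6 -> clock=13.
Op 4: insert c.com -> 10.0.0.6 (expiry=13+1=14). clock=13
Op 5: tick 7 -> clock=20. purged={c.com}
Op 6: insert a.com -> 10.0.0.4 (expiry=20+3=23). clock=20
Op 7: insert f.com -> 10.0.0.4 (expiry=20+7=27). clock=20
Op 8: tick 1 -> clock=21.
Op 9: tick 5 -> clock=26. purged={a.com}
Op 10: insert c.com -> 10.0.0.7 (expiry=26+3=29). clock=26
Op 11: tick 10 -> clock=36. purged={c.com,f.com}
Op 12: tick 4 -> clock=40.
lookup a.com: not in cache (expired or never inserted)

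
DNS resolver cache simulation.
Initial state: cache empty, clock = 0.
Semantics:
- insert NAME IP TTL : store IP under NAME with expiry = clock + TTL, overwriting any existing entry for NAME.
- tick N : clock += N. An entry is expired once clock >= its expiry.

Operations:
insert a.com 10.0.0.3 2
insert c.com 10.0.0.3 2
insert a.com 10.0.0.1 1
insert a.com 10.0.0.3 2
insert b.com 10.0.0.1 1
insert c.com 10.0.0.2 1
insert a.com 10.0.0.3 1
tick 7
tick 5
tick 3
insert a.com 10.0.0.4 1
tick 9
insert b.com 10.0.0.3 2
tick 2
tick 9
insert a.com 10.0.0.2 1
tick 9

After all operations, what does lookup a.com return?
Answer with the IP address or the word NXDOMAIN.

Op 1: insert a.com -> 10.0.0.3 (expiry=0+2=2). clock=0
Op 2: insert c.com -> 10.0.0.3 (expiry=0+2=2). clock=0
Op 3: insert a.com -> 10.0.0.1 (expiry=0+1=1). clock=0
Op 4: insert a.com -> 10.0.0.3 (expiry=0+2=2). clock=0
Op 5: insert b.com -> 10.0.0.1 (expiry=0+1=1). clock=0
Op 6: insert c.com -> 10.0.0.2 (expiry=0+1=1). clock=0
Op 7: insert a.com -> 10.0.0.3 (expiry=0+1=1). clock=0
Op 8: tick 7 -> clock=7. purged={a.com,b.com,c.com}
Op 9: tick 5 -> clock=12.
Op 10: tick 3 -> clock=15.
Op 11: insert a.com -> 10.0.0.4 (expiry=15+1=16). clock=15
Op 12: tick 9 -> clock=24. purged={a.com}
Op 13: insert b.com -> 10.0.0.3 (expiry=24+2=26). clock=24
Op 14: tick 2 -> clock=26. purged={b.com}
Op 15: tick 9 -> clock=35.
Op 16: insert a.com -> 10.0.0.2 (expiry=35+1=36). clock=35
Op 17: tick 9 -> clock=44. purged={a.com}
lookup a.com: not in cache (expired or never inserted)

Answer: NXDOMAIN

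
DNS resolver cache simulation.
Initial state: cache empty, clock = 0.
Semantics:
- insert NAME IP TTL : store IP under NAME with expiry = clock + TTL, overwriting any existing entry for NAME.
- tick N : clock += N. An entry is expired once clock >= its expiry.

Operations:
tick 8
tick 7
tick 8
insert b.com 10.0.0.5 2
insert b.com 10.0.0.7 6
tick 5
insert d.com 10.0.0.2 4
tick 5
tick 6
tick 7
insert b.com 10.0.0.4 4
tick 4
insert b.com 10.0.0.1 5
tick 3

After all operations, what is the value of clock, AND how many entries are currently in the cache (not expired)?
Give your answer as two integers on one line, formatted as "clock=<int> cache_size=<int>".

Op 1: tick 8 -> clock=8.
Op 2: tick 7 -> clock=15.
Op 3: tick 8 -> clock=23.
Op 4: insert b.com -> 10.0.0.5 (expiry=23+2=25). clock=23
Op 5: insert b.com -> 10.0.0.7 (expiry=23+6=29). clock=23
Op 6: tick 5 -> clock=28.
Op 7: insert d.com -> 10.0.0.2 (expiry=28+4=32). clock=28
Op 8: tick 5 -> clock=33. purged={b.com,d.com}
Op 9: tick 6 -> clock=39.
Op 10: tick 7 -> clock=46.
Op 11: insert b.com -> 10.0.0.4 (expiry=46+4=50). clock=46
Op 12: tick 4 -> clock=50. purged={b.com}
Op 13: insert b.com -> 10.0.0.1 (expiry=50+5=55). clock=50
Op 14: tick 3 -> clock=53.
Final clock = 53
Final cache (unexpired): {b.com} -> size=1

Answer: clock=53 cache_size=1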